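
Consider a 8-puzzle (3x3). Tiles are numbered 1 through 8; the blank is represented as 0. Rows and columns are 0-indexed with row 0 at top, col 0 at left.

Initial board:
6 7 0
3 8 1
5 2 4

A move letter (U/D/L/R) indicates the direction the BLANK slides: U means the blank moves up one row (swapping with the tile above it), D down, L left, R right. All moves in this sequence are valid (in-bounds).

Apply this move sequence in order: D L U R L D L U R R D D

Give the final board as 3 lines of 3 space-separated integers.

After move 1 (D):
6 7 1
3 8 0
5 2 4

After move 2 (L):
6 7 1
3 0 8
5 2 4

After move 3 (U):
6 0 1
3 7 8
5 2 4

After move 4 (R):
6 1 0
3 7 8
5 2 4

After move 5 (L):
6 0 1
3 7 8
5 2 4

After move 6 (D):
6 7 1
3 0 8
5 2 4

After move 7 (L):
6 7 1
0 3 8
5 2 4

After move 8 (U):
0 7 1
6 3 8
5 2 4

After move 9 (R):
7 0 1
6 3 8
5 2 4

After move 10 (R):
7 1 0
6 3 8
5 2 4

After move 11 (D):
7 1 8
6 3 0
5 2 4

After move 12 (D):
7 1 8
6 3 4
5 2 0

Answer: 7 1 8
6 3 4
5 2 0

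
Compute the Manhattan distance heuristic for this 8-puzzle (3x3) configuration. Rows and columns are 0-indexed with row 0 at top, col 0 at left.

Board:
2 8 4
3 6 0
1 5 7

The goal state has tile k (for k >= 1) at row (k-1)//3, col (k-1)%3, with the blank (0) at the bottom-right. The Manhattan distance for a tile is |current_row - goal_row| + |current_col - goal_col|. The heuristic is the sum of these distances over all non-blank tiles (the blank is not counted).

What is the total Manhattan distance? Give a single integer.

Answer: 15

Derivation:
Tile 2: at (0,0), goal (0,1), distance |0-0|+|0-1| = 1
Tile 8: at (0,1), goal (2,1), distance |0-2|+|1-1| = 2
Tile 4: at (0,2), goal (1,0), distance |0-1|+|2-0| = 3
Tile 3: at (1,0), goal (0,2), distance |1-0|+|0-2| = 3
Tile 6: at (1,1), goal (1,2), distance |1-1|+|1-2| = 1
Tile 1: at (2,0), goal (0,0), distance |2-0|+|0-0| = 2
Tile 5: at (2,1), goal (1,1), distance |2-1|+|1-1| = 1
Tile 7: at (2,2), goal (2,0), distance |2-2|+|2-0| = 2
Sum: 1 + 2 + 3 + 3 + 1 + 2 + 1 + 2 = 15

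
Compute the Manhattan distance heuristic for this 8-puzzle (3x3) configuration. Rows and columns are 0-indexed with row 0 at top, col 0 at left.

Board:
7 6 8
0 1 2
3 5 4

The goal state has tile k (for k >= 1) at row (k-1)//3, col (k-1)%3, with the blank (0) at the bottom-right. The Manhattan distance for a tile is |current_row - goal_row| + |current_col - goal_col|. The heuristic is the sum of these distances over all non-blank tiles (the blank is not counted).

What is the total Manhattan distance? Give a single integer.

Tile 7: (0,0)->(2,0) = 2
Tile 6: (0,1)->(1,2) = 2
Tile 8: (0,2)->(2,1) = 3
Tile 1: (1,1)->(0,0) = 2
Tile 2: (1,2)->(0,1) = 2
Tile 3: (2,0)->(0,2) = 4
Tile 5: (2,1)->(1,1) = 1
Tile 4: (2,2)->(1,0) = 3
Sum: 2 + 2 + 3 + 2 + 2 + 4 + 1 + 3 = 19

Answer: 19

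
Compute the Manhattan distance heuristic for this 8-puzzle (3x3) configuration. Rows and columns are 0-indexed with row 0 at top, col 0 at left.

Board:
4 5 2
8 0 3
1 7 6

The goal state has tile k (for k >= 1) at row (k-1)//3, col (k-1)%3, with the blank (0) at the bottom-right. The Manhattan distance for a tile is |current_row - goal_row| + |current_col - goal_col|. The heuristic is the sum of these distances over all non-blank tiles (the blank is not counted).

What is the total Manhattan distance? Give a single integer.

Tile 4: (0,0)->(1,0) = 1
Tile 5: (0,1)->(1,1) = 1
Tile 2: (0,2)->(0,1) = 1
Tile 8: (1,0)->(2,1) = 2
Tile 3: (1,2)->(0,2) = 1
Tile 1: (2,0)->(0,0) = 2
Tile 7: (2,1)->(2,0) = 1
Tile 6: (2,2)->(1,2) = 1
Sum: 1 + 1 + 1 + 2 + 1 + 2 + 1 + 1 = 10

Answer: 10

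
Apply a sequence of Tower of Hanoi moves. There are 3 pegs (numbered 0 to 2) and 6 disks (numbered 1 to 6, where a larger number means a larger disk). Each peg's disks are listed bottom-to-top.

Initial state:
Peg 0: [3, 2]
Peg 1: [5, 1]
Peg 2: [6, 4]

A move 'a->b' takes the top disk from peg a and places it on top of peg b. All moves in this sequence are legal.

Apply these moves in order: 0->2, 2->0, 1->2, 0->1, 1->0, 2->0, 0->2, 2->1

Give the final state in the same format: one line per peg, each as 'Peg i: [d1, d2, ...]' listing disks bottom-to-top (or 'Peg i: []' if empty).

Answer: Peg 0: [3, 2]
Peg 1: [5, 1]
Peg 2: [6, 4]

Derivation:
After move 1 (0->2):
Peg 0: [3]
Peg 1: [5, 1]
Peg 2: [6, 4, 2]

After move 2 (2->0):
Peg 0: [3, 2]
Peg 1: [5, 1]
Peg 2: [6, 4]

After move 3 (1->2):
Peg 0: [3, 2]
Peg 1: [5]
Peg 2: [6, 4, 1]

After move 4 (0->1):
Peg 0: [3]
Peg 1: [5, 2]
Peg 2: [6, 4, 1]

After move 5 (1->0):
Peg 0: [3, 2]
Peg 1: [5]
Peg 2: [6, 4, 1]

After move 6 (2->0):
Peg 0: [3, 2, 1]
Peg 1: [5]
Peg 2: [6, 4]

After move 7 (0->2):
Peg 0: [3, 2]
Peg 1: [5]
Peg 2: [6, 4, 1]

After move 8 (2->1):
Peg 0: [3, 2]
Peg 1: [5, 1]
Peg 2: [6, 4]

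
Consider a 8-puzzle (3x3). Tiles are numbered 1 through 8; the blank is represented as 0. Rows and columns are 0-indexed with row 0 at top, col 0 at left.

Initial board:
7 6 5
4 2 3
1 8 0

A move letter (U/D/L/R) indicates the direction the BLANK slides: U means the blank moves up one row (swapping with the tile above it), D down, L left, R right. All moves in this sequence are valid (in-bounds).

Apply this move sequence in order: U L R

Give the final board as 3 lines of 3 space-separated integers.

Answer: 7 6 5
4 2 0
1 8 3

Derivation:
After move 1 (U):
7 6 5
4 2 0
1 8 3

After move 2 (L):
7 6 5
4 0 2
1 8 3

After move 3 (R):
7 6 5
4 2 0
1 8 3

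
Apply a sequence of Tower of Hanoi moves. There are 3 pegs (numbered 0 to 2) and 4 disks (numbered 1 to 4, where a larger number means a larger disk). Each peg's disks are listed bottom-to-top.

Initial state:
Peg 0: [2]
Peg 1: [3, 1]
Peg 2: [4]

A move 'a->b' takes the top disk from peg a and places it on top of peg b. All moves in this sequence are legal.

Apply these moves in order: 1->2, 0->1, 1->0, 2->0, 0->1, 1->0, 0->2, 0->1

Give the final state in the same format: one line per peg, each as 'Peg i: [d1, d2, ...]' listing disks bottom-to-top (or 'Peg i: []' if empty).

Answer: Peg 0: []
Peg 1: [3, 2]
Peg 2: [4, 1]

Derivation:
After move 1 (1->2):
Peg 0: [2]
Peg 1: [3]
Peg 2: [4, 1]

After move 2 (0->1):
Peg 0: []
Peg 1: [3, 2]
Peg 2: [4, 1]

After move 3 (1->0):
Peg 0: [2]
Peg 1: [3]
Peg 2: [4, 1]

After move 4 (2->0):
Peg 0: [2, 1]
Peg 1: [3]
Peg 2: [4]

After move 5 (0->1):
Peg 0: [2]
Peg 1: [3, 1]
Peg 2: [4]

After move 6 (1->0):
Peg 0: [2, 1]
Peg 1: [3]
Peg 2: [4]

After move 7 (0->2):
Peg 0: [2]
Peg 1: [3]
Peg 2: [4, 1]

After move 8 (0->1):
Peg 0: []
Peg 1: [3, 2]
Peg 2: [4, 1]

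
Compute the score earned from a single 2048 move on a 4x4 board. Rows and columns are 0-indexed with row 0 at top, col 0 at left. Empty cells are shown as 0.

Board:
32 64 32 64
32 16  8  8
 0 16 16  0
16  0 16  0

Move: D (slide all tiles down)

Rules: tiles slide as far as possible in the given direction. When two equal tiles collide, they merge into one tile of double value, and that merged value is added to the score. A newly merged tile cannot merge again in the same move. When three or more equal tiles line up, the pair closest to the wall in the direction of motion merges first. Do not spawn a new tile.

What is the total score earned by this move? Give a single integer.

Slide down:
col 0: [32, 32, 0, 16] -> [0, 0, 64, 16]  score +64 (running 64)
col 1: [64, 16, 16, 0] -> [0, 0, 64, 32]  score +32 (running 96)
col 2: [32, 8, 16, 16] -> [0, 32, 8, 32]  score +32 (running 128)
col 3: [64, 8, 0, 0] -> [0, 0, 64, 8]  score +0 (running 128)
Board after move:
 0  0  0  0
 0  0 32  0
64 64  8 64
16 32 32  8

Answer: 128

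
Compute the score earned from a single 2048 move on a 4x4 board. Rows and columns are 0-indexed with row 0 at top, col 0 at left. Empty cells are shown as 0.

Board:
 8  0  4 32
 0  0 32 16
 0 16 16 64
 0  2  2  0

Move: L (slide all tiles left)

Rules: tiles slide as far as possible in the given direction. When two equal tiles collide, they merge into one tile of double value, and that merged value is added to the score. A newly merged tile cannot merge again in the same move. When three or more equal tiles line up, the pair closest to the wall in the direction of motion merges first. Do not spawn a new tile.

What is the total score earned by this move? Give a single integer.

Slide left:
row 0: [8, 0, 4, 32] -> [8, 4, 32, 0]  score +0 (running 0)
row 1: [0, 0, 32, 16] -> [32, 16, 0, 0]  score +0 (running 0)
row 2: [0, 16, 16, 64] -> [32, 64, 0, 0]  score +32 (running 32)
row 3: [0, 2, 2, 0] -> [4, 0, 0, 0]  score +4 (running 36)
Board after move:
 8  4 32  0
32 16  0  0
32 64  0  0
 4  0  0  0

Answer: 36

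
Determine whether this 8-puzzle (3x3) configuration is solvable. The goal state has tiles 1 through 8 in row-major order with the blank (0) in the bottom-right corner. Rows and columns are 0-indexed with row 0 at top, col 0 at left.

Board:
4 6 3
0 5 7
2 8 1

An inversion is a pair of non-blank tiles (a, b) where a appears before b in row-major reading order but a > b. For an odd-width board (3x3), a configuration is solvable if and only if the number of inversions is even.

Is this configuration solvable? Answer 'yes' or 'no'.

Answer: no

Derivation:
Inversions (pairs i<j in row-major order where tile[i] > tile[j] > 0): 15
15 is odd, so the puzzle is not solvable.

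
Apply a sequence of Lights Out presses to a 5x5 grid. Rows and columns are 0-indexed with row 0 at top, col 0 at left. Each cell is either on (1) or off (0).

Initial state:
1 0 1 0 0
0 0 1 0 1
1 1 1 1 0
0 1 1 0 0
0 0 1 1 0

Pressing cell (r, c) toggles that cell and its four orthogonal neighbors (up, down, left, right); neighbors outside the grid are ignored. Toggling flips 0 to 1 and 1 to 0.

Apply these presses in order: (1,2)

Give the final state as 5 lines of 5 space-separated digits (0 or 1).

Answer: 1 0 0 0 0
0 1 0 1 1
1 1 0 1 0
0 1 1 0 0
0 0 1 1 0

Derivation:
After press 1 at (1,2):
1 0 0 0 0
0 1 0 1 1
1 1 0 1 0
0 1 1 0 0
0 0 1 1 0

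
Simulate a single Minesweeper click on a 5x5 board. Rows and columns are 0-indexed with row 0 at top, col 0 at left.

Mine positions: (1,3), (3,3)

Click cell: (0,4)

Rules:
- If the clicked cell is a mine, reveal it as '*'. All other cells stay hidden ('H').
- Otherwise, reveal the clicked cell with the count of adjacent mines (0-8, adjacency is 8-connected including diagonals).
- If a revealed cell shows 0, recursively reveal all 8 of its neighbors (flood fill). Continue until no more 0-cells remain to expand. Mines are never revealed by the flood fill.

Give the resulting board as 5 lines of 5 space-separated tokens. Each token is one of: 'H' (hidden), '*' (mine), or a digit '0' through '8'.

H H H H 1
H H H H H
H H H H H
H H H H H
H H H H H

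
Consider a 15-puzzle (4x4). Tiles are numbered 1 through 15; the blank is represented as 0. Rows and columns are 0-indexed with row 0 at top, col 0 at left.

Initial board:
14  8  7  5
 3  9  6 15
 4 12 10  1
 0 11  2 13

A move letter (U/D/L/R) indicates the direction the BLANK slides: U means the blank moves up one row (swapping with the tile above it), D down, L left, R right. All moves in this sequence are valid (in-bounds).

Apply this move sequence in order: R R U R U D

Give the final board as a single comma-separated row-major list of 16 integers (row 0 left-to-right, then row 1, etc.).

Answer: 14, 8, 7, 5, 3, 9, 6, 15, 4, 12, 1, 0, 11, 2, 10, 13

Derivation:
After move 1 (R):
14  8  7  5
 3  9  6 15
 4 12 10  1
11  0  2 13

After move 2 (R):
14  8  7  5
 3  9  6 15
 4 12 10  1
11  2  0 13

After move 3 (U):
14  8  7  5
 3  9  6 15
 4 12  0  1
11  2 10 13

After move 4 (R):
14  8  7  5
 3  9  6 15
 4 12  1  0
11  2 10 13

After move 5 (U):
14  8  7  5
 3  9  6  0
 4 12  1 15
11  2 10 13

After move 6 (D):
14  8  7  5
 3  9  6 15
 4 12  1  0
11  2 10 13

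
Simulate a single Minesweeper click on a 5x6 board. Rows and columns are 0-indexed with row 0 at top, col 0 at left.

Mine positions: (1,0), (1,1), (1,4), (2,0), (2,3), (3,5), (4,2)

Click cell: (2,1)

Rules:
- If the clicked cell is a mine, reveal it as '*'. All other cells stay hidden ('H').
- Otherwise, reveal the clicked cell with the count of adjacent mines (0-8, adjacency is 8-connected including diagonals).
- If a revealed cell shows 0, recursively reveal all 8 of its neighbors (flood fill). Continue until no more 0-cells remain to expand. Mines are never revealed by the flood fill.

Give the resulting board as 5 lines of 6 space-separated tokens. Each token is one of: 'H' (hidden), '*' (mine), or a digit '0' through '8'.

H H H H H H
H H H H H H
H 3 H H H H
H H H H H H
H H H H H H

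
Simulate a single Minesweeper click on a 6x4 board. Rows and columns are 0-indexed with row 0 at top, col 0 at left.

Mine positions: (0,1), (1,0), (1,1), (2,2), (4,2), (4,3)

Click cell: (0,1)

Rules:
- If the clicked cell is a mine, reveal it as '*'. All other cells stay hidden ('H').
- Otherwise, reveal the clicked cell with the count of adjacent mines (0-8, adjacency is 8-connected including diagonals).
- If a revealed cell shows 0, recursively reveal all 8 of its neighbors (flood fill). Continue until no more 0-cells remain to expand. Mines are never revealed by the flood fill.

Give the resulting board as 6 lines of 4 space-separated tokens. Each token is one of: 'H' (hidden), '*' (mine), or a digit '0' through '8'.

H * H H
H H H H
H H H H
H H H H
H H H H
H H H H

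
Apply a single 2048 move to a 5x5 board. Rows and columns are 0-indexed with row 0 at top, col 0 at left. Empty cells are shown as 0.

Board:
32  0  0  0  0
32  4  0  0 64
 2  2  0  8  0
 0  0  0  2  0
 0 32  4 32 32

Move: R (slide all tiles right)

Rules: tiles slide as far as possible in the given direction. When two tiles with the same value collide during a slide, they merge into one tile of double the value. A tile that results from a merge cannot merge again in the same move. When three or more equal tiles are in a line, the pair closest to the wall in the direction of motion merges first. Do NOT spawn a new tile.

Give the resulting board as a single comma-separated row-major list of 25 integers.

Slide right:
row 0: [32, 0, 0, 0, 0] -> [0, 0, 0, 0, 32]
row 1: [32, 4, 0, 0, 64] -> [0, 0, 32, 4, 64]
row 2: [2, 2, 0, 8, 0] -> [0, 0, 0, 4, 8]
row 3: [0, 0, 0, 2, 0] -> [0, 0, 0, 0, 2]
row 4: [0, 32, 4, 32, 32] -> [0, 0, 32, 4, 64]

Answer: 0, 0, 0, 0, 32, 0, 0, 32, 4, 64, 0, 0, 0, 4, 8, 0, 0, 0, 0, 2, 0, 0, 32, 4, 64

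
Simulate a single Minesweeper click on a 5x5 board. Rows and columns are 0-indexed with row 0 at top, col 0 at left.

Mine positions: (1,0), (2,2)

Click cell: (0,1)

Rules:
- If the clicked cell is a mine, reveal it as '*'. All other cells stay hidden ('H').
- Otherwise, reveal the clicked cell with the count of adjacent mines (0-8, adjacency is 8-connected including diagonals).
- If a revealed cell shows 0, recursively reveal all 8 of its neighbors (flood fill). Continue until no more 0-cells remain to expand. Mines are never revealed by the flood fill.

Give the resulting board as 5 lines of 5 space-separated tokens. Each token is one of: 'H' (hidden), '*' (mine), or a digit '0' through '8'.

H 1 H H H
H H H H H
H H H H H
H H H H H
H H H H H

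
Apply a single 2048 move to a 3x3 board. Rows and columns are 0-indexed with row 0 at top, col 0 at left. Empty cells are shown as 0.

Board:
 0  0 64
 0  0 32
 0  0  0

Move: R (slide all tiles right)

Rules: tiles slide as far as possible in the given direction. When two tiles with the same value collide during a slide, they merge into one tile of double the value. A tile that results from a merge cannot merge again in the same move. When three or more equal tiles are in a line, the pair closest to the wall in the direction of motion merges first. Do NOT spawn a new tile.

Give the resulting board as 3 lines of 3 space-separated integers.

Slide right:
row 0: [0, 0, 64] -> [0, 0, 64]
row 1: [0, 0, 32] -> [0, 0, 32]
row 2: [0, 0, 0] -> [0, 0, 0]

Answer:  0  0 64
 0  0 32
 0  0  0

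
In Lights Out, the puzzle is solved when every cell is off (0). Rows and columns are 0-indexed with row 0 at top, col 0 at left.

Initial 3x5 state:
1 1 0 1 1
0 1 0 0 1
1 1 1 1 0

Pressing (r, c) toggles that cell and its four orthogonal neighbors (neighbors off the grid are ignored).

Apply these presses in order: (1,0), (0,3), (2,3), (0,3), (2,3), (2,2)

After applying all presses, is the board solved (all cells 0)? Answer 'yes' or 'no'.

Answer: no

Derivation:
After press 1 at (1,0):
0 1 0 1 1
1 0 0 0 1
0 1 1 1 0

After press 2 at (0,3):
0 1 1 0 0
1 0 0 1 1
0 1 1 1 0

After press 3 at (2,3):
0 1 1 0 0
1 0 0 0 1
0 1 0 0 1

After press 4 at (0,3):
0 1 0 1 1
1 0 0 1 1
0 1 0 0 1

After press 5 at (2,3):
0 1 0 1 1
1 0 0 0 1
0 1 1 1 0

After press 6 at (2,2):
0 1 0 1 1
1 0 1 0 1
0 0 0 0 0

Lights still on: 6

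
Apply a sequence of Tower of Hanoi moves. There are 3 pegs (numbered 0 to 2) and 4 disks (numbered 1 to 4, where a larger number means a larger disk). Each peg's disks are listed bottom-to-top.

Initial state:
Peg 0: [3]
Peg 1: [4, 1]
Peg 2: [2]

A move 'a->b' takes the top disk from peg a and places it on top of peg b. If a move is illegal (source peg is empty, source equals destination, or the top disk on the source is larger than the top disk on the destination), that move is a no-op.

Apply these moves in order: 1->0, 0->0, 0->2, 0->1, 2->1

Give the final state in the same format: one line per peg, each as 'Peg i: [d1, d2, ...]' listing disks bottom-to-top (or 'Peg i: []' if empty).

Answer: Peg 0: []
Peg 1: [4, 3, 1]
Peg 2: [2]

Derivation:
After move 1 (1->0):
Peg 0: [3, 1]
Peg 1: [4]
Peg 2: [2]

After move 2 (0->0):
Peg 0: [3, 1]
Peg 1: [4]
Peg 2: [2]

After move 3 (0->2):
Peg 0: [3]
Peg 1: [4]
Peg 2: [2, 1]

After move 4 (0->1):
Peg 0: []
Peg 1: [4, 3]
Peg 2: [2, 1]

After move 5 (2->1):
Peg 0: []
Peg 1: [4, 3, 1]
Peg 2: [2]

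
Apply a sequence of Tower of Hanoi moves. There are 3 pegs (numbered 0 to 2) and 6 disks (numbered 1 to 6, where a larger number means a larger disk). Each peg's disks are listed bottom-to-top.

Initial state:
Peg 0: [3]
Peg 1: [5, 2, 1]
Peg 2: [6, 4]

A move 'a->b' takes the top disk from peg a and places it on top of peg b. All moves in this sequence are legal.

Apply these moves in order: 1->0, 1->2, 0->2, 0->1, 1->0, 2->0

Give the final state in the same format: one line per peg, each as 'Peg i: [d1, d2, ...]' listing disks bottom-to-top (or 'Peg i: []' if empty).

Answer: Peg 0: [3, 1]
Peg 1: [5]
Peg 2: [6, 4, 2]

Derivation:
After move 1 (1->0):
Peg 0: [3, 1]
Peg 1: [5, 2]
Peg 2: [6, 4]

After move 2 (1->2):
Peg 0: [3, 1]
Peg 1: [5]
Peg 2: [6, 4, 2]

After move 3 (0->2):
Peg 0: [3]
Peg 1: [5]
Peg 2: [6, 4, 2, 1]

After move 4 (0->1):
Peg 0: []
Peg 1: [5, 3]
Peg 2: [6, 4, 2, 1]

After move 5 (1->0):
Peg 0: [3]
Peg 1: [5]
Peg 2: [6, 4, 2, 1]

After move 6 (2->0):
Peg 0: [3, 1]
Peg 1: [5]
Peg 2: [6, 4, 2]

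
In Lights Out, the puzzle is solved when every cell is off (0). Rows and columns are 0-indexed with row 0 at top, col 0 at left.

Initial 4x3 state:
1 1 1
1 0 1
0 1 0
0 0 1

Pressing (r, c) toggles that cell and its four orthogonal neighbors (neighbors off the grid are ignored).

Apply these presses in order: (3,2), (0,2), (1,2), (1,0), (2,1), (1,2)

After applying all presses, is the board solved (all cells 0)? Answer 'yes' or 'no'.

Answer: yes

Derivation:
After press 1 at (3,2):
1 1 1
1 0 1
0 1 1
0 1 0

After press 2 at (0,2):
1 0 0
1 0 0
0 1 1
0 1 0

After press 3 at (1,2):
1 0 1
1 1 1
0 1 0
0 1 0

After press 4 at (1,0):
0 0 1
0 0 1
1 1 0
0 1 0

After press 5 at (2,1):
0 0 1
0 1 1
0 0 1
0 0 0

After press 6 at (1,2):
0 0 0
0 0 0
0 0 0
0 0 0

Lights still on: 0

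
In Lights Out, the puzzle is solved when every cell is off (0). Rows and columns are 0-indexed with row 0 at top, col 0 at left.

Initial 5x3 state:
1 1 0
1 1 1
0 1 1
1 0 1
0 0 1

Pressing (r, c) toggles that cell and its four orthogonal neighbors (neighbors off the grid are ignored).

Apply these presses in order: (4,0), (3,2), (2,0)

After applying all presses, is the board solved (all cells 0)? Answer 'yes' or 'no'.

Answer: no

Derivation:
After press 1 at (4,0):
1 1 0
1 1 1
0 1 1
0 0 1
1 1 1

After press 2 at (3,2):
1 1 0
1 1 1
0 1 0
0 1 0
1 1 0

After press 3 at (2,0):
1 1 0
0 1 1
1 0 0
1 1 0
1 1 0

Lights still on: 9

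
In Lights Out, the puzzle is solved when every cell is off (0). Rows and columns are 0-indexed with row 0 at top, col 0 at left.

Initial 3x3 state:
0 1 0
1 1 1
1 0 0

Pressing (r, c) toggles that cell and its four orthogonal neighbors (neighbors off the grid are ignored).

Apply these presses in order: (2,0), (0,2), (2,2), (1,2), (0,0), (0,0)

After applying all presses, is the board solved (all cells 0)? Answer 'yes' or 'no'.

Answer: yes

Derivation:
After press 1 at (2,0):
0 1 0
0 1 1
0 1 0

After press 2 at (0,2):
0 0 1
0 1 0
0 1 0

After press 3 at (2,2):
0 0 1
0 1 1
0 0 1

After press 4 at (1,2):
0 0 0
0 0 0
0 0 0

After press 5 at (0,0):
1 1 0
1 0 0
0 0 0

After press 6 at (0,0):
0 0 0
0 0 0
0 0 0

Lights still on: 0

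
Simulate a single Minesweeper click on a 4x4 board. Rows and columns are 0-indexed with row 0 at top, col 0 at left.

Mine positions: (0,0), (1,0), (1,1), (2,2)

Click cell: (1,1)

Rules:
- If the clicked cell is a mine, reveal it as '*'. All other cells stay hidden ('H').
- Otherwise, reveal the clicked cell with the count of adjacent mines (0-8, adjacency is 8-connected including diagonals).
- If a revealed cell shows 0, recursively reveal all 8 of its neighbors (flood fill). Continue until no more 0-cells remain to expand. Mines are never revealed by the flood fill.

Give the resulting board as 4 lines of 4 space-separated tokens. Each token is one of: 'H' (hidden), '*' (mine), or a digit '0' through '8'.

H H H H
H * H H
H H H H
H H H H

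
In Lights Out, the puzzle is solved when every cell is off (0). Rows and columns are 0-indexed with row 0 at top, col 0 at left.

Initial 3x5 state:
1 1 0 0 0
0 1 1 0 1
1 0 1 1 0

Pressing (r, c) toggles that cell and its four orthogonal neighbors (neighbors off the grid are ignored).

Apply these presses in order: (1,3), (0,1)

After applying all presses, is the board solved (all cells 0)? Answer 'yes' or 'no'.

Answer: no

Derivation:
After press 1 at (1,3):
1 1 0 1 0
0 1 0 1 0
1 0 1 0 0

After press 2 at (0,1):
0 0 1 1 0
0 0 0 1 0
1 0 1 0 0

Lights still on: 5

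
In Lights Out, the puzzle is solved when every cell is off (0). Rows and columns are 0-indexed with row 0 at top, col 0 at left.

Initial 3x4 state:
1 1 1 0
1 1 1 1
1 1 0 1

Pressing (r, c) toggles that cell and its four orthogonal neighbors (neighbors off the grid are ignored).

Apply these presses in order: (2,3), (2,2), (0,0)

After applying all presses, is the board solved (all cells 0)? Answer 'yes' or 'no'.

Answer: no

Derivation:
After press 1 at (2,3):
1 1 1 0
1 1 1 0
1 1 1 0

After press 2 at (2,2):
1 1 1 0
1 1 0 0
1 0 0 1

After press 3 at (0,0):
0 0 1 0
0 1 0 0
1 0 0 1

Lights still on: 4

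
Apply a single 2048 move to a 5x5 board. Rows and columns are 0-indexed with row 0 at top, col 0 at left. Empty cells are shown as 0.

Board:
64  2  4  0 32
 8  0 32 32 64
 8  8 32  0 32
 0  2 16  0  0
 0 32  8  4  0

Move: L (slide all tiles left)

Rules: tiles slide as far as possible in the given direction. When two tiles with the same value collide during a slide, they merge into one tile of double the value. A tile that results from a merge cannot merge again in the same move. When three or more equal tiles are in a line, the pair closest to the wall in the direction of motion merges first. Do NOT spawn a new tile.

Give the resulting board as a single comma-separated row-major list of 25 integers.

Slide left:
row 0: [64, 2, 4, 0, 32] -> [64, 2, 4, 32, 0]
row 1: [8, 0, 32, 32, 64] -> [8, 64, 64, 0, 0]
row 2: [8, 8, 32, 0, 32] -> [16, 64, 0, 0, 0]
row 3: [0, 2, 16, 0, 0] -> [2, 16, 0, 0, 0]
row 4: [0, 32, 8, 4, 0] -> [32, 8, 4, 0, 0]

Answer: 64, 2, 4, 32, 0, 8, 64, 64, 0, 0, 16, 64, 0, 0, 0, 2, 16, 0, 0, 0, 32, 8, 4, 0, 0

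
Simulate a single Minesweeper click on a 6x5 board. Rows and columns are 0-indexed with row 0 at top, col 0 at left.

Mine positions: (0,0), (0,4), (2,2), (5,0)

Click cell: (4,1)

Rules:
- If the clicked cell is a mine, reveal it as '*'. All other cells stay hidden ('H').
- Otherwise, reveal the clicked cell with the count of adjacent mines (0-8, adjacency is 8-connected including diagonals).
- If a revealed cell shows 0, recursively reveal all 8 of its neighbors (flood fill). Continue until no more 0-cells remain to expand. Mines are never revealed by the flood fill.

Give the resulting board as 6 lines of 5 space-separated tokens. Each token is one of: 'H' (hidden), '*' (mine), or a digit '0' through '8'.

H H H H H
H H H H H
H H H H H
H H H H H
H 1 H H H
H H H H H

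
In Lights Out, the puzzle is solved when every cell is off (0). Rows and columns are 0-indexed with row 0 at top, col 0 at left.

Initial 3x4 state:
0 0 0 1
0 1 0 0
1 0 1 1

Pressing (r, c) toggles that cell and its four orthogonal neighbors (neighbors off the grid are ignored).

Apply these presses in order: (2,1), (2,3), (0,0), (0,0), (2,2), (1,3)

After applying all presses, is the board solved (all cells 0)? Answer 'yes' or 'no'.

Answer: yes

Derivation:
After press 1 at (2,1):
0 0 0 1
0 0 0 0
0 1 0 1

After press 2 at (2,3):
0 0 0 1
0 0 0 1
0 1 1 0

After press 3 at (0,0):
1 1 0 1
1 0 0 1
0 1 1 0

After press 4 at (0,0):
0 0 0 1
0 0 0 1
0 1 1 0

After press 5 at (2,2):
0 0 0 1
0 0 1 1
0 0 0 1

After press 6 at (1,3):
0 0 0 0
0 0 0 0
0 0 0 0

Lights still on: 0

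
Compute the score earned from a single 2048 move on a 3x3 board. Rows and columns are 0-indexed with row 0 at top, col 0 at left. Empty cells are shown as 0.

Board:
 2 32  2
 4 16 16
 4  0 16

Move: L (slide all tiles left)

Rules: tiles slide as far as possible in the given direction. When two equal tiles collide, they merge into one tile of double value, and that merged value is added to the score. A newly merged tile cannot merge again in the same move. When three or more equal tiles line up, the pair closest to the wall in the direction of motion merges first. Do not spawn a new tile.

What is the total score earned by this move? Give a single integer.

Slide left:
row 0: [2, 32, 2] -> [2, 32, 2]  score +0 (running 0)
row 1: [4, 16, 16] -> [4, 32, 0]  score +32 (running 32)
row 2: [4, 0, 16] -> [4, 16, 0]  score +0 (running 32)
Board after move:
 2 32  2
 4 32  0
 4 16  0

Answer: 32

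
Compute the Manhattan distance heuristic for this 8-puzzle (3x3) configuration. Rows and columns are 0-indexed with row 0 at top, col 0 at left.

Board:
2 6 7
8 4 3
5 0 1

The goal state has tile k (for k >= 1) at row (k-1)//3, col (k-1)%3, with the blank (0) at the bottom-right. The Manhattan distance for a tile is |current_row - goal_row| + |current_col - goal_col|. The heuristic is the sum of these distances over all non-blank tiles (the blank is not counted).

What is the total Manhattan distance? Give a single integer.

Answer: 17

Derivation:
Tile 2: (0,0)->(0,1) = 1
Tile 6: (0,1)->(1,2) = 2
Tile 7: (0,2)->(2,0) = 4
Tile 8: (1,0)->(2,1) = 2
Tile 4: (1,1)->(1,0) = 1
Tile 3: (1,2)->(0,2) = 1
Tile 5: (2,0)->(1,1) = 2
Tile 1: (2,2)->(0,0) = 4
Sum: 1 + 2 + 4 + 2 + 1 + 1 + 2 + 4 = 17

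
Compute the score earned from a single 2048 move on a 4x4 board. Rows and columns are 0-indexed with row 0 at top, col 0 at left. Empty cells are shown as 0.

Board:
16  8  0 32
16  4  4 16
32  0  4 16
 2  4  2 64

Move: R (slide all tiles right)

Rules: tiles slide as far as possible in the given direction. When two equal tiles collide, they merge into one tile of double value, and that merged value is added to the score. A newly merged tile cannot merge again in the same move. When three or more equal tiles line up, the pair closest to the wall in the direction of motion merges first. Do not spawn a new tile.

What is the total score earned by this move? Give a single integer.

Slide right:
row 0: [16, 8, 0, 32] -> [0, 16, 8, 32]  score +0 (running 0)
row 1: [16, 4, 4, 16] -> [0, 16, 8, 16]  score +8 (running 8)
row 2: [32, 0, 4, 16] -> [0, 32, 4, 16]  score +0 (running 8)
row 3: [2, 4, 2, 64] -> [2, 4, 2, 64]  score +0 (running 8)
Board after move:
 0 16  8 32
 0 16  8 16
 0 32  4 16
 2  4  2 64

Answer: 8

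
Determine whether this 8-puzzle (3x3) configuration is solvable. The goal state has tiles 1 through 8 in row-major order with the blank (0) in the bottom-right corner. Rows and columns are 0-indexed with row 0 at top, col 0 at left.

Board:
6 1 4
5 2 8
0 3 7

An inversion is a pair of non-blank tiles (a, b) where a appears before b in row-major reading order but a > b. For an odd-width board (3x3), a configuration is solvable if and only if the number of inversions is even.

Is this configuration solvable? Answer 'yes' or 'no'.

Inversions (pairs i<j in row-major order where tile[i] > tile[j] > 0): 11
11 is odd, so the puzzle is not solvable.

Answer: no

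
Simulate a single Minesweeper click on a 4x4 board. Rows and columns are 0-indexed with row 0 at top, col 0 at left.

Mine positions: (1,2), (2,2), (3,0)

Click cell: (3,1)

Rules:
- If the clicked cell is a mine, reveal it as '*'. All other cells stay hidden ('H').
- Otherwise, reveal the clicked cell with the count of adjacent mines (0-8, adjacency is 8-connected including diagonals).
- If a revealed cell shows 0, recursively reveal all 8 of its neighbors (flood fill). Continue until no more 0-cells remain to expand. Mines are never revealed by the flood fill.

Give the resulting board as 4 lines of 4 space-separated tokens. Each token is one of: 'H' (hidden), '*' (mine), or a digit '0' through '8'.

H H H H
H H H H
H H H H
H 2 H H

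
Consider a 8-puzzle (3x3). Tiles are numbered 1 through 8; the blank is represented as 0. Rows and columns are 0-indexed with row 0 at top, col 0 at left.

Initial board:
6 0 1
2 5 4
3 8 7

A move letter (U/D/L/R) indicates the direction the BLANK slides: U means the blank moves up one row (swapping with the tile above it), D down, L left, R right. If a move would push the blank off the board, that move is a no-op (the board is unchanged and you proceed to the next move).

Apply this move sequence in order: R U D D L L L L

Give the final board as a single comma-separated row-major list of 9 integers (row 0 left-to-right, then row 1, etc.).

Answer: 6, 1, 4, 2, 5, 7, 0, 3, 8

Derivation:
After move 1 (R):
6 1 0
2 5 4
3 8 7

After move 2 (U):
6 1 0
2 5 4
3 8 7

After move 3 (D):
6 1 4
2 5 0
3 8 7

After move 4 (D):
6 1 4
2 5 7
3 8 0

After move 5 (L):
6 1 4
2 5 7
3 0 8

After move 6 (L):
6 1 4
2 5 7
0 3 8

After move 7 (L):
6 1 4
2 5 7
0 3 8

After move 8 (L):
6 1 4
2 5 7
0 3 8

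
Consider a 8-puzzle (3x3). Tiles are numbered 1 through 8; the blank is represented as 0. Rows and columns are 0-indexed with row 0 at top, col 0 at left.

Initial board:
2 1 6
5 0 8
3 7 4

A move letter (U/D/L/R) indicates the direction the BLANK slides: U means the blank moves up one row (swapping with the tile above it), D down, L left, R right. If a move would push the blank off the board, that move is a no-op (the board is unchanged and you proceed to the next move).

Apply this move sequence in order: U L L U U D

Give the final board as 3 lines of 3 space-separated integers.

After move 1 (U):
2 0 6
5 1 8
3 7 4

After move 2 (L):
0 2 6
5 1 8
3 7 4

After move 3 (L):
0 2 6
5 1 8
3 7 4

After move 4 (U):
0 2 6
5 1 8
3 7 4

After move 5 (U):
0 2 6
5 1 8
3 7 4

After move 6 (D):
5 2 6
0 1 8
3 7 4

Answer: 5 2 6
0 1 8
3 7 4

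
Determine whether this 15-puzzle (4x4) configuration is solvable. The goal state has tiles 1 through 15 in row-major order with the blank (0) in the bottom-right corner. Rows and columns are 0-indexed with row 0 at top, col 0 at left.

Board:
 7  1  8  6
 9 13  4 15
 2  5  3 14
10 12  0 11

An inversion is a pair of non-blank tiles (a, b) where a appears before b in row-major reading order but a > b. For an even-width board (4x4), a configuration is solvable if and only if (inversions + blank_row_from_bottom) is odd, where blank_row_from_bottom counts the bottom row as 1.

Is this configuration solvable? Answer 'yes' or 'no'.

Inversions: 40
Blank is in row 3 (0-indexed from top), which is row 1 counting from the bottom (bottom = 1).
40 + 1 = 41, which is odd, so the puzzle is solvable.

Answer: yes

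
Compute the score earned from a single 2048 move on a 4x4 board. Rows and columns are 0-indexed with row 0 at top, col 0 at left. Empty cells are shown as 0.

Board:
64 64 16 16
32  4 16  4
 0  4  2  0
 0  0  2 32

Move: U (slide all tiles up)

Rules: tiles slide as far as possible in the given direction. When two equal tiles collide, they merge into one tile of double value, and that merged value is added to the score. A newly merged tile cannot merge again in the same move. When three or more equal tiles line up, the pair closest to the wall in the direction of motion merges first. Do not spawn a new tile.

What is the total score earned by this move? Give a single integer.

Answer: 44

Derivation:
Slide up:
col 0: [64, 32, 0, 0] -> [64, 32, 0, 0]  score +0 (running 0)
col 1: [64, 4, 4, 0] -> [64, 8, 0, 0]  score +8 (running 8)
col 2: [16, 16, 2, 2] -> [32, 4, 0, 0]  score +36 (running 44)
col 3: [16, 4, 0, 32] -> [16, 4, 32, 0]  score +0 (running 44)
Board after move:
64 64 32 16
32  8  4  4
 0  0  0 32
 0  0  0  0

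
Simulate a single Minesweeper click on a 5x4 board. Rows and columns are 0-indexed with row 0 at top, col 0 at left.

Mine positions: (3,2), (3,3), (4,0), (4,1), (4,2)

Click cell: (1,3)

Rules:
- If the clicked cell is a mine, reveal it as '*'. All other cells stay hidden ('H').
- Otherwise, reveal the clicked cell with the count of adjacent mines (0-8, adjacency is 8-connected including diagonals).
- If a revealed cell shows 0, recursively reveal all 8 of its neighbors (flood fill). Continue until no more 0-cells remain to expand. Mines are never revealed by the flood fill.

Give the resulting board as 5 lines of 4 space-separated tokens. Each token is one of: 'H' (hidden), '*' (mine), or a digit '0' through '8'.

0 0 0 0
0 0 0 0
0 1 2 2
2 4 H H
H H H H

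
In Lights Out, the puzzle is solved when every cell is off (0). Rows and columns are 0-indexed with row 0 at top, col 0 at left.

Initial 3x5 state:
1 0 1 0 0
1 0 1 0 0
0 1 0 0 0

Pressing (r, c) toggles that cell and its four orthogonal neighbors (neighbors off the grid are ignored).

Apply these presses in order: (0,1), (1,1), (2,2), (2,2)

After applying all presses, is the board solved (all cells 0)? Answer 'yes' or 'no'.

After press 1 at (0,1):
0 1 0 0 0
1 1 1 0 0
0 1 0 0 0

After press 2 at (1,1):
0 0 0 0 0
0 0 0 0 0
0 0 0 0 0

After press 3 at (2,2):
0 0 0 0 0
0 0 1 0 0
0 1 1 1 0

After press 4 at (2,2):
0 0 0 0 0
0 0 0 0 0
0 0 0 0 0

Lights still on: 0

Answer: yes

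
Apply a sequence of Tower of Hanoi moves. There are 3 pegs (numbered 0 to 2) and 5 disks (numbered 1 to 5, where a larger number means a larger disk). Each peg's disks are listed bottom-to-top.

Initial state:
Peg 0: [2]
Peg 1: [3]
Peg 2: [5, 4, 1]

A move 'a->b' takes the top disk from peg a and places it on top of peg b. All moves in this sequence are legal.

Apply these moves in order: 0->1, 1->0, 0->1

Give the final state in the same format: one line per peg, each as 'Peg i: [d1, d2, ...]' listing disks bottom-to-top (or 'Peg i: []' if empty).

After move 1 (0->1):
Peg 0: []
Peg 1: [3, 2]
Peg 2: [5, 4, 1]

After move 2 (1->0):
Peg 0: [2]
Peg 1: [3]
Peg 2: [5, 4, 1]

After move 3 (0->1):
Peg 0: []
Peg 1: [3, 2]
Peg 2: [5, 4, 1]

Answer: Peg 0: []
Peg 1: [3, 2]
Peg 2: [5, 4, 1]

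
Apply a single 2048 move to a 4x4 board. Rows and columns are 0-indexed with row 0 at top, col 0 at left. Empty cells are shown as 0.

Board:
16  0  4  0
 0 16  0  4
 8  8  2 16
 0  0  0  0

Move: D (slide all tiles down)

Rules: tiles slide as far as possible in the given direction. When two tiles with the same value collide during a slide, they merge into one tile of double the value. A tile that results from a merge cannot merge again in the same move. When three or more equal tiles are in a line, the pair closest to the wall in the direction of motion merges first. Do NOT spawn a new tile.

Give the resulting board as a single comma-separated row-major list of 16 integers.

Answer: 0, 0, 0, 0, 0, 0, 0, 0, 16, 16, 4, 4, 8, 8, 2, 16

Derivation:
Slide down:
col 0: [16, 0, 8, 0] -> [0, 0, 16, 8]
col 1: [0, 16, 8, 0] -> [0, 0, 16, 8]
col 2: [4, 0, 2, 0] -> [0, 0, 4, 2]
col 3: [0, 4, 16, 0] -> [0, 0, 4, 16]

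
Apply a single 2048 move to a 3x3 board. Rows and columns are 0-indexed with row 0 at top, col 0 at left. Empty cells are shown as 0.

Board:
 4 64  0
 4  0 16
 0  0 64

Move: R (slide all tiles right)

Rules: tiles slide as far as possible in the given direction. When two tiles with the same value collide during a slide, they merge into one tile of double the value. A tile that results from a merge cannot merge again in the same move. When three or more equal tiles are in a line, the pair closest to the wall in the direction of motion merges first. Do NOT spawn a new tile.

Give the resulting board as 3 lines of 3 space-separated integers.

Slide right:
row 0: [4, 64, 0] -> [0, 4, 64]
row 1: [4, 0, 16] -> [0, 4, 16]
row 2: [0, 0, 64] -> [0, 0, 64]

Answer:  0  4 64
 0  4 16
 0  0 64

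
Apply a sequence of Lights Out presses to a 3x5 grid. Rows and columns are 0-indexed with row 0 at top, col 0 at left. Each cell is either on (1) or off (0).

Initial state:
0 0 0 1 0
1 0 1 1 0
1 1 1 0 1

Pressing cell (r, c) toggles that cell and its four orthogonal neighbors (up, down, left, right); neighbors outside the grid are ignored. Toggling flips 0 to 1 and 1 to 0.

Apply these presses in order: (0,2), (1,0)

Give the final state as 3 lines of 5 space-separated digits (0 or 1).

Answer: 1 1 1 0 0
0 1 0 1 0
0 1 1 0 1

Derivation:
After press 1 at (0,2):
0 1 1 0 0
1 0 0 1 0
1 1 1 0 1

After press 2 at (1,0):
1 1 1 0 0
0 1 0 1 0
0 1 1 0 1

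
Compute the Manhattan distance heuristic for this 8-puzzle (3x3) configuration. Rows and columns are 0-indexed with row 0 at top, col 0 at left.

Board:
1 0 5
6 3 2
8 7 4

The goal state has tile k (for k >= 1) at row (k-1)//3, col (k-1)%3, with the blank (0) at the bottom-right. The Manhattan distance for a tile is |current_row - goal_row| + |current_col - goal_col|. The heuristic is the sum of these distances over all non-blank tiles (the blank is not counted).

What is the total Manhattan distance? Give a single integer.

Tile 1: at (0,0), goal (0,0), distance |0-0|+|0-0| = 0
Tile 5: at (0,2), goal (1,1), distance |0-1|+|2-1| = 2
Tile 6: at (1,0), goal (1,2), distance |1-1|+|0-2| = 2
Tile 3: at (1,1), goal (0,2), distance |1-0|+|1-2| = 2
Tile 2: at (1,2), goal (0,1), distance |1-0|+|2-1| = 2
Tile 8: at (2,0), goal (2,1), distance |2-2|+|0-1| = 1
Tile 7: at (2,1), goal (2,0), distance |2-2|+|1-0| = 1
Tile 4: at (2,2), goal (1,0), distance |2-1|+|2-0| = 3
Sum: 0 + 2 + 2 + 2 + 2 + 1 + 1 + 3 = 13

Answer: 13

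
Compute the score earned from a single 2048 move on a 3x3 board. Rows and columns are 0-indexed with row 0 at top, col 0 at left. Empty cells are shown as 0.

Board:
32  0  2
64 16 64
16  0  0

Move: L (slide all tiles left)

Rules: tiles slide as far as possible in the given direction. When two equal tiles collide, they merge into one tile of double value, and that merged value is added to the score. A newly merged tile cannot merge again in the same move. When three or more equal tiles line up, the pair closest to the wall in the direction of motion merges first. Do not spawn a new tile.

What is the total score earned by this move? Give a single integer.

Slide left:
row 0: [32, 0, 2] -> [32, 2, 0]  score +0 (running 0)
row 1: [64, 16, 64] -> [64, 16, 64]  score +0 (running 0)
row 2: [16, 0, 0] -> [16, 0, 0]  score +0 (running 0)
Board after move:
32  2  0
64 16 64
16  0  0

Answer: 0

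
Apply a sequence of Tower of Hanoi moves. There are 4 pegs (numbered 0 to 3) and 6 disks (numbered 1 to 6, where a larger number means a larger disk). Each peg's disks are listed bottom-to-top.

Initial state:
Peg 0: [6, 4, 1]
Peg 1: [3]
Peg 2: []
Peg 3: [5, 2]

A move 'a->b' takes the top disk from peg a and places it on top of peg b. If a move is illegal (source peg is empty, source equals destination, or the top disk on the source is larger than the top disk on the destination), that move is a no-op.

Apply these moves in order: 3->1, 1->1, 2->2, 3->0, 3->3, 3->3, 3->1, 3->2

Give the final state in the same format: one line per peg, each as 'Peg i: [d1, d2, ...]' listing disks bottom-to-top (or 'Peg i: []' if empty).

After move 1 (3->1):
Peg 0: [6, 4, 1]
Peg 1: [3, 2]
Peg 2: []
Peg 3: [5]

After move 2 (1->1):
Peg 0: [6, 4, 1]
Peg 1: [3, 2]
Peg 2: []
Peg 3: [5]

After move 3 (2->2):
Peg 0: [6, 4, 1]
Peg 1: [3, 2]
Peg 2: []
Peg 3: [5]

After move 4 (3->0):
Peg 0: [6, 4, 1]
Peg 1: [3, 2]
Peg 2: []
Peg 3: [5]

After move 5 (3->3):
Peg 0: [6, 4, 1]
Peg 1: [3, 2]
Peg 2: []
Peg 3: [5]

After move 6 (3->3):
Peg 0: [6, 4, 1]
Peg 1: [3, 2]
Peg 2: []
Peg 3: [5]

After move 7 (3->1):
Peg 0: [6, 4, 1]
Peg 1: [3, 2]
Peg 2: []
Peg 3: [5]

After move 8 (3->2):
Peg 0: [6, 4, 1]
Peg 1: [3, 2]
Peg 2: [5]
Peg 3: []

Answer: Peg 0: [6, 4, 1]
Peg 1: [3, 2]
Peg 2: [5]
Peg 3: []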